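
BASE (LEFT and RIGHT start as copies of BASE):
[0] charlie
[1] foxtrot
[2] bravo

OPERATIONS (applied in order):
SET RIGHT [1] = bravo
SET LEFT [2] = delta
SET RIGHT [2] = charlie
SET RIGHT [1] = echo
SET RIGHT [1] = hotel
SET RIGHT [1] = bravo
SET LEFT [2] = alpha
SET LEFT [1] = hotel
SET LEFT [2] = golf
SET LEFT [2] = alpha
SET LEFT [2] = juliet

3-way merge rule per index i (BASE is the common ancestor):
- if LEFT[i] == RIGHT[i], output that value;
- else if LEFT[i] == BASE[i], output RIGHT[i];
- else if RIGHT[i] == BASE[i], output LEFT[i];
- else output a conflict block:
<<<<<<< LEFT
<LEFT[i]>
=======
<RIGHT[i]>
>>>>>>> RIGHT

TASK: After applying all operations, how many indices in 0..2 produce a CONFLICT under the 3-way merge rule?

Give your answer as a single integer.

Answer: 2

Derivation:
Final LEFT:  [charlie, hotel, juliet]
Final RIGHT: [charlie, bravo, charlie]
i=0: L=charlie R=charlie -> agree -> charlie
i=1: BASE=foxtrot L=hotel R=bravo all differ -> CONFLICT
i=2: BASE=bravo L=juliet R=charlie all differ -> CONFLICT
Conflict count: 2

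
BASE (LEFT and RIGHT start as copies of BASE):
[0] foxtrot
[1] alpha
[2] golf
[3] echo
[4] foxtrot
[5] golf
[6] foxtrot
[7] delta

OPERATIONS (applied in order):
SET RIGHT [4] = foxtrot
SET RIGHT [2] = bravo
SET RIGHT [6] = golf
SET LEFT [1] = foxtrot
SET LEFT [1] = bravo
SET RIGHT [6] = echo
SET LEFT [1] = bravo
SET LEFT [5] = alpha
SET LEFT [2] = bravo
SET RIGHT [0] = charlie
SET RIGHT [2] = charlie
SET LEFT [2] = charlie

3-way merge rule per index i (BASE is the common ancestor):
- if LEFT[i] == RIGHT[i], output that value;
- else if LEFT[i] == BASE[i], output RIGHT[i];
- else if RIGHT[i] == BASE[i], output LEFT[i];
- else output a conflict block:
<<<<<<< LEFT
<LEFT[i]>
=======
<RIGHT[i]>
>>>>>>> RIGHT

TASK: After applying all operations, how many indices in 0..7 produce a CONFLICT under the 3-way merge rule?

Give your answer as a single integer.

Final LEFT:  [foxtrot, bravo, charlie, echo, foxtrot, alpha, foxtrot, delta]
Final RIGHT: [charlie, alpha, charlie, echo, foxtrot, golf, echo, delta]
i=0: L=foxtrot=BASE, R=charlie -> take RIGHT -> charlie
i=1: L=bravo, R=alpha=BASE -> take LEFT -> bravo
i=2: L=charlie R=charlie -> agree -> charlie
i=3: L=echo R=echo -> agree -> echo
i=4: L=foxtrot R=foxtrot -> agree -> foxtrot
i=5: L=alpha, R=golf=BASE -> take LEFT -> alpha
i=6: L=foxtrot=BASE, R=echo -> take RIGHT -> echo
i=7: L=delta R=delta -> agree -> delta
Conflict count: 0

Answer: 0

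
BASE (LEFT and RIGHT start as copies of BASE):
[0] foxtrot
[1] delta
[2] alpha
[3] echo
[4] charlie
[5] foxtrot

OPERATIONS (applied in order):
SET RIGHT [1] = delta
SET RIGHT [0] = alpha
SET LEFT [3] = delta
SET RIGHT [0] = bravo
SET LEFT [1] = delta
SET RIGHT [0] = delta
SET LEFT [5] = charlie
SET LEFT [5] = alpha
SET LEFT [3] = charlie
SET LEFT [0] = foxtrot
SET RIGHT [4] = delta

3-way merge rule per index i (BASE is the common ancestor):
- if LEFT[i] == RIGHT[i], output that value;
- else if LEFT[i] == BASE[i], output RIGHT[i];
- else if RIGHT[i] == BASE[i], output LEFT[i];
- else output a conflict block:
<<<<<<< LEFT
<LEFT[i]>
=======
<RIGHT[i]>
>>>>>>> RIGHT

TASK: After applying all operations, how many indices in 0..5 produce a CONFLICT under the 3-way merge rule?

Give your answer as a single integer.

Final LEFT:  [foxtrot, delta, alpha, charlie, charlie, alpha]
Final RIGHT: [delta, delta, alpha, echo, delta, foxtrot]
i=0: L=foxtrot=BASE, R=delta -> take RIGHT -> delta
i=1: L=delta R=delta -> agree -> delta
i=2: L=alpha R=alpha -> agree -> alpha
i=3: L=charlie, R=echo=BASE -> take LEFT -> charlie
i=4: L=charlie=BASE, R=delta -> take RIGHT -> delta
i=5: L=alpha, R=foxtrot=BASE -> take LEFT -> alpha
Conflict count: 0

Answer: 0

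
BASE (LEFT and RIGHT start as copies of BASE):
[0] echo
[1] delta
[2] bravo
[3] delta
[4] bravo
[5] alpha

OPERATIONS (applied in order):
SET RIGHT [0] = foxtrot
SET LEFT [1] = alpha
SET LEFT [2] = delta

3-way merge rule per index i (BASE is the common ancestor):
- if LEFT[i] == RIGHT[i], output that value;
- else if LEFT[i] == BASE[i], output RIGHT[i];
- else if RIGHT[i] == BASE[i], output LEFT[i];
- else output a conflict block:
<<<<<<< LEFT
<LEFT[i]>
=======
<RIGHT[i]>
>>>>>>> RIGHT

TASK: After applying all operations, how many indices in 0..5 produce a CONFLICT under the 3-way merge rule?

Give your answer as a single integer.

Answer: 0

Derivation:
Final LEFT:  [echo, alpha, delta, delta, bravo, alpha]
Final RIGHT: [foxtrot, delta, bravo, delta, bravo, alpha]
i=0: L=echo=BASE, R=foxtrot -> take RIGHT -> foxtrot
i=1: L=alpha, R=delta=BASE -> take LEFT -> alpha
i=2: L=delta, R=bravo=BASE -> take LEFT -> delta
i=3: L=delta R=delta -> agree -> delta
i=4: L=bravo R=bravo -> agree -> bravo
i=5: L=alpha R=alpha -> agree -> alpha
Conflict count: 0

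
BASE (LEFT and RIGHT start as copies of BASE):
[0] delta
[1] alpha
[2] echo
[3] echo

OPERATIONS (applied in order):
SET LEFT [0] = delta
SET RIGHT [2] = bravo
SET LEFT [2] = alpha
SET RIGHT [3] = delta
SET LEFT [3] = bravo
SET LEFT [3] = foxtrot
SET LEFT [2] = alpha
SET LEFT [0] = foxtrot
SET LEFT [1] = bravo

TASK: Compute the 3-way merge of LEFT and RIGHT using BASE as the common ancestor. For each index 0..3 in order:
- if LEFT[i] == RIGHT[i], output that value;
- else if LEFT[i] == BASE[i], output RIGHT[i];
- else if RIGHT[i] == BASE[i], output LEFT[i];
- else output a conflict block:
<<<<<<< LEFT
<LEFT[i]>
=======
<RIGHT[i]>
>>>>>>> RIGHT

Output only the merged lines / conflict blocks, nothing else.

Final LEFT:  [foxtrot, bravo, alpha, foxtrot]
Final RIGHT: [delta, alpha, bravo, delta]
i=0: L=foxtrot, R=delta=BASE -> take LEFT -> foxtrot
i=1: L=bravo, R=alpha=BASE -> take LEFT -> bravo
i=2: BASE=echo L=alpha R=bravo all differ -> CONFLICT
i=3: BASE=echo L=foxtrot R=delta all differ -> CONFLICT

Answer: foxtrot
bravo
<<<<<<< LEFT
alpha
=======
bravo
>>>>>>> RIGHT
<<<<<<< LEFT
foxtrot
=======
delta
>>>>>>> RIGHT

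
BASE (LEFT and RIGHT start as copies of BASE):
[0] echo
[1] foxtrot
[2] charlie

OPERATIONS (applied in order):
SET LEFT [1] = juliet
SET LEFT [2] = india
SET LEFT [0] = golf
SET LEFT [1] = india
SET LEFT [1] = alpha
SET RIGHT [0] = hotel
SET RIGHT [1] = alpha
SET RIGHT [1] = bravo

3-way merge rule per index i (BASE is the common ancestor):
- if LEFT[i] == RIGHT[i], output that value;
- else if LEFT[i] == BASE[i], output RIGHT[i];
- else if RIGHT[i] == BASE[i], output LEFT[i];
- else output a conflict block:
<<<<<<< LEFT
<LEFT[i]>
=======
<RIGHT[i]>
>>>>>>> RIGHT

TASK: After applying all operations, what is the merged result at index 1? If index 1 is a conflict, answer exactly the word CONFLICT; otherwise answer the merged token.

Final LEFT:  [golf, alpha, india]
Final RIGHT: [hotel, bravo, charlie]
i=0: BASE=echo L=golf R=hotel all differ -> CONFLICT
i=1: BASE=foxtrot L=alpha R=bravo all differ -> CONFLICT
i=2: L=india, R=charlie=BASE -> take LEFT -> india
Index 1 -> CONFLICT

Answer: CONFLICT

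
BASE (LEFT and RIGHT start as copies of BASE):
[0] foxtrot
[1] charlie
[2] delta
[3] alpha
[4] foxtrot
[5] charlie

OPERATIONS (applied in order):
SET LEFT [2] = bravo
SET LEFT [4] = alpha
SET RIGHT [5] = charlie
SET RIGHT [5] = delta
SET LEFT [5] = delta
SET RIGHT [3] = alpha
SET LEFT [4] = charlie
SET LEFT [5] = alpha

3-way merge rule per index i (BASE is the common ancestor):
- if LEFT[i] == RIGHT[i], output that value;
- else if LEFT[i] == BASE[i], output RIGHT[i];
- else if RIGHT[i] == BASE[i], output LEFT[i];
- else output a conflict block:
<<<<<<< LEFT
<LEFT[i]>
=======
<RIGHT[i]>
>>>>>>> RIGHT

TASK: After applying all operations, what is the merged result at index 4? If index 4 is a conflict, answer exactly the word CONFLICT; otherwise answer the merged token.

Final LEFT:  [foxtrot, charlie, bravo, alpha, charlie, alpha]
Final RIGHT: [foxtrot, charlie, delta, alpha, foxtrot, delta]
i=0: L=foxtrot R=foxtrot -> agree -> foxtrot
i=1: L=charlie R=charlie -> agree -> charlie
i=2: L=bravo, R=delta=BASE -> take LEFT -> bravo
i=3: L=alpha R=alpha -> agree -> alpha
i=4: L=charlie, R=foxtrot=BASE -> take LEFT -> charlie
i=5: BASE=charlie L=alpha R=delta all differ -> CONFLICT
Index 4 -> charlie

Answer: charlie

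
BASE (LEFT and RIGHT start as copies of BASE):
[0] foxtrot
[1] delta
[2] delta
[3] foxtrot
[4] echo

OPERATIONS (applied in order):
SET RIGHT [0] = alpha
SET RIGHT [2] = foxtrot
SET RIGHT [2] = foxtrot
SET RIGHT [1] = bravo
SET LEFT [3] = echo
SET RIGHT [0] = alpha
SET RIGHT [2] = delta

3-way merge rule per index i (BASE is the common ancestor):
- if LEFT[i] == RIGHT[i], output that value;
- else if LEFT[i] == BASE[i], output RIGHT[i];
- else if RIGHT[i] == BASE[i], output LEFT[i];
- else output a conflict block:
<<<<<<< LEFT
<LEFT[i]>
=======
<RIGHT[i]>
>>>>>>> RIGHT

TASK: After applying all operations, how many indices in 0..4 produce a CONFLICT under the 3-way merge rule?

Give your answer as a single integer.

Final LEFT:  [foxtrot, delta, delta, echo, echo]
Final RIGHT: [alpha, bravo, delta, foxtrot, echo]
i=0: L=foxtrot=BASE, R=alpha -> take RIGHT -> alpha
i=1: L=delta=BASE, R=bravo -> take RIGHT -> bravo
i=2: L=delta R=delta -> agree -> delta
i=3: L=echo, R=foxtrot=BASE -> take LEFT -> echo
i=4: L=echo R=echo -> agree -> echo
Conflict count: 0

Answer: 0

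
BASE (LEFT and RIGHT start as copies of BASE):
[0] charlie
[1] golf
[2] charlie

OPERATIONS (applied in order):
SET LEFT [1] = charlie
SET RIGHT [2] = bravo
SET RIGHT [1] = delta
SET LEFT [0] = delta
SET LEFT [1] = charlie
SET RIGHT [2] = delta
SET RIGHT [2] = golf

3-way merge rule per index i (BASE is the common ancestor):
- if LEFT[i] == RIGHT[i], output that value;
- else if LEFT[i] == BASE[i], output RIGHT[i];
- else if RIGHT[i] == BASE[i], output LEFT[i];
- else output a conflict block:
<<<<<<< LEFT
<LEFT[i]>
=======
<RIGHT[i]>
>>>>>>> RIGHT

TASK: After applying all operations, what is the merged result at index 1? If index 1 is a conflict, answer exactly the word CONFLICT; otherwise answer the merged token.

Answer: CONFLICT

Derivation:
Final LEFT:  [delta, charlie, charlie]
Final RIGHT: [charlie, delta, golf]
i=0: L=delta, R=charlie=BASE -> take LEFT -> delta
i=1: BASE=golf L=charlie R=delta all differ -> CONFLICT
i=2: L=charlie=BASE, R=golf -> take RIGHT -> golf
Index 1 -> CONFLICT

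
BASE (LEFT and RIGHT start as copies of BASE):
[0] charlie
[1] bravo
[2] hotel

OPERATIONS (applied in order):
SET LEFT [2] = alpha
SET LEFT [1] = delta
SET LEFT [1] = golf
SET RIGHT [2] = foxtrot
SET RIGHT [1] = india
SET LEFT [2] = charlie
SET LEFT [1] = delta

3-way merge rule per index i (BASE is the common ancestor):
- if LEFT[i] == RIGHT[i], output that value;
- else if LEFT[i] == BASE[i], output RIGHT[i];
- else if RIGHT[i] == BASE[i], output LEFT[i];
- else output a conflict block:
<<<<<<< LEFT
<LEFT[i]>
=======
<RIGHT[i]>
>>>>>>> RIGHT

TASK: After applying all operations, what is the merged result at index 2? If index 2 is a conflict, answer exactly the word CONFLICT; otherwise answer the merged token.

Answer: CONFLICT

Derivation:
Final LEFT:  [charlie, delta, charlie]
Final RIGHT: [charlie, india, foxtrot]
i=0: L=charlie R=charlie -> agree -> charlie
i=1: BASE=bravo L=delta R=india all differ -> CONFLICT
i=2: BASE=hotel L=charlie R=foxtrot all differ -> CONFLICT
Index 2 -> CONFLICT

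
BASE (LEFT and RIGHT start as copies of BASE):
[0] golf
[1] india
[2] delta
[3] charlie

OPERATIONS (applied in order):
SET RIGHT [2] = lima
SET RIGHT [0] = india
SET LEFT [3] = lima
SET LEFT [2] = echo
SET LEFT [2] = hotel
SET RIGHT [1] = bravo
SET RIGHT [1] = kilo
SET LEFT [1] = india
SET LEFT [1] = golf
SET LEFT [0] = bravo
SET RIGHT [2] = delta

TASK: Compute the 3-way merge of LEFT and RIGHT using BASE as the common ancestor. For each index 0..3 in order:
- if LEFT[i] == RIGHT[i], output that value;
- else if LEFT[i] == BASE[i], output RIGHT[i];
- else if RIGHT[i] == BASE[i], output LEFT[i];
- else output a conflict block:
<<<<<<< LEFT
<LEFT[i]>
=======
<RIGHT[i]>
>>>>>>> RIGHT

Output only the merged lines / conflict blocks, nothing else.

Final LEFT:  [bravo, golf, hotel, lima]
Final RIGHT: [india, kilo, delta, charlie]
i=0: BASE=golf L=bravo R=india all differ -> CONFLICT
i=1: BASE=india L=golf R=kilo all differ -> CONFLICT
i=2: L=hotel, R=delta=BASE -> take LEFT -> hotel
i=3: L=lima, R=charlie=BASE -> take LEFT -> lima

Answer: <<<<<<< LEFT
bravo
=======
india
>>>>>>> RIGHT
<<<<<<< LEFT
golf
=======
kilo
>>>>>>> RIGHT
hotel
lima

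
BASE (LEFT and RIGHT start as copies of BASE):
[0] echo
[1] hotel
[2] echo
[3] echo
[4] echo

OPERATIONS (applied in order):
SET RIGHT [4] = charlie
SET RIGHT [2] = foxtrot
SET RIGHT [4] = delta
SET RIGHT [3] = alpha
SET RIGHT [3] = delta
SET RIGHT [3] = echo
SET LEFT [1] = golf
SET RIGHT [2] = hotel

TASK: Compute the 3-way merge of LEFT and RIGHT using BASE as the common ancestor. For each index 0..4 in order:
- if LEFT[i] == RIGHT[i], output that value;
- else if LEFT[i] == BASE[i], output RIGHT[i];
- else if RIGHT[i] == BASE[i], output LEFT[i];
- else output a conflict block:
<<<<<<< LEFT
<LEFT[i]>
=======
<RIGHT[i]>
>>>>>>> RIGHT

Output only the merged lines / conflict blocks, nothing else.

Answer: echo
golf
hotel
echo
delta

Derivation:
Final LEFT:  [echo, golf, echo, echo, echo]
Final RIGHT: [echo, hotel, hotel, echo, delta]
i=0: L=echo R=echo -> agree -> echo
i=1: L=golf, R=hotel=BASE -> take LEFT -> golf
i=2: L=echo=BASE, R=hotel -> take RIGHT -> hotel
i=3: L=echo R=echo -> agree -> echo
i=4: L=echo=BASE, R=delta -> take RIGHT -> delta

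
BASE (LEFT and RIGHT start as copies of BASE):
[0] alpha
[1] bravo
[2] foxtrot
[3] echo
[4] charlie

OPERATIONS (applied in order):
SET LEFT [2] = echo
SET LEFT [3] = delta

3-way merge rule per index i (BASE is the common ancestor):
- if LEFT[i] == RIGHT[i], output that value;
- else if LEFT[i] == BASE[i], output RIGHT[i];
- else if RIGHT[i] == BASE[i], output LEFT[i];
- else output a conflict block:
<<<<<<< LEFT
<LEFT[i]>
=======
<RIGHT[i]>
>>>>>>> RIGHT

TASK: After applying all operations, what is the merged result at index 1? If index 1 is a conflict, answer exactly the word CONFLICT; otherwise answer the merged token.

Final LEFT:  [alpha, bravo, echo, delta, charlie]
Final RIGHT: [alpha, bravo, foxtrot, echo, charlie]
i=0: L=alpha R=alpha -> agree -> alpha
i=1: L=bravo R=bravo -> agree -> bravo
i=2: L=echo, R=foxtrot=BASE -> take LEFT -> echo
i=3: L=delta, R=echo=BASE -> take LEFT -> delta
i=4: L=charlie R=charlie -> agree -> charlie
Index 1 -> bravo

Answer: bravo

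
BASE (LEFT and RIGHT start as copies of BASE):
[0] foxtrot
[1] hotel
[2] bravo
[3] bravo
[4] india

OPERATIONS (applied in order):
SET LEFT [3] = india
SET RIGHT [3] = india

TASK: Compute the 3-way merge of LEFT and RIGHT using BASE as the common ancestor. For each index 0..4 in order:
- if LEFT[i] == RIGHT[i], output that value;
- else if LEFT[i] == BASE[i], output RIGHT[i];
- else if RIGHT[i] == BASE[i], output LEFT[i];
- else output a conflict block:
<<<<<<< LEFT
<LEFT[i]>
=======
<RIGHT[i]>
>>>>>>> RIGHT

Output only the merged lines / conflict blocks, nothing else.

Final LEFT:  [foxtrot, hotel, bravo, india, india]
Final RIGHT: [foxtrot, hotel, bravo, india, india]
i=0: L=foxtrot R=foxtrot -> agree -> foxtrot
i=1: L=hotel R=hotel -> agree -> hotel
i=2: L=bravo R=bravo -> agree -> bravo
i=3: L=india R=india -> agree -> india
i=4: L=india R=india -> agree -> india

Answer: foxtrot
hotel
bravo
india
india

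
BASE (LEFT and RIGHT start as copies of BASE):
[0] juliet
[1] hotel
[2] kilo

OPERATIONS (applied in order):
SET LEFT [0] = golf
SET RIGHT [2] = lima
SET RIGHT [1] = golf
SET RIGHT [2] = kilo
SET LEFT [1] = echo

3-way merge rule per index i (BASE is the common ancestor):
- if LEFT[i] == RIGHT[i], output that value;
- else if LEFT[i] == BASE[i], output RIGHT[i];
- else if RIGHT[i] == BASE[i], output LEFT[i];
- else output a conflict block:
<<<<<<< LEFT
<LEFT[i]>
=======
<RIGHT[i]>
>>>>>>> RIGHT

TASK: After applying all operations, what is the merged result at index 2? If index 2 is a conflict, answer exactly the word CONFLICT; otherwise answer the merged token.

Final LEFT:  [golf, echo, kilo]
Final RIGHT: [juliet, golf, kilo]
i=0: L=golf, R=juliet=BASE -> take LEFT -> golf
i=1: BASE=hotel L=echo R=golf all differ -> CONFLICT
i=2: L=kilo R=kilo -> agree -> kilo
Index 2 -> kilo

Answer: kilo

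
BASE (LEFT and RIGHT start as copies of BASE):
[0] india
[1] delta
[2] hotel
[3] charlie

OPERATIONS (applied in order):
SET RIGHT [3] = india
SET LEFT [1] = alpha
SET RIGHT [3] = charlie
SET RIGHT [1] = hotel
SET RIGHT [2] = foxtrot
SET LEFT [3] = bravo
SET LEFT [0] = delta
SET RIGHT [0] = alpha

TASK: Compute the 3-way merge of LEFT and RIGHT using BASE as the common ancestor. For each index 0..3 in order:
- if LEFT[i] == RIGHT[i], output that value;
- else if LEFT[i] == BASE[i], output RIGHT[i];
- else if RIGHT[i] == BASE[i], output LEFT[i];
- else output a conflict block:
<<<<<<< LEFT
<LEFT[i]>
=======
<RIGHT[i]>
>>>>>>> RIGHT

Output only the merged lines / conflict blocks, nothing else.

Final LEFT:  [delta, alpha, hotel, bravo]
Final RIGHT: [alpha, hotel, foxtrot, charlie]
i=0: BASE=india L=delta R=alpha all differ -> CONFLICT
i=1: BASE=delta L=alpha R=hotel all differ -> CONFLICT
i=2: L=hotel=BASE, R=foxtrot -> take RIGHT -> foxtrot
i=3: L=bravo, R=charlie=BASE -> take LEFT -> bravo

Answer: <<<<<<< LEFT
delta
=======
alpha
>>>>>>> RIGHT
<<<<<<< LEFT
alpha
=======
hotel
>>>>>>> RIGHT
foxtrot
bravo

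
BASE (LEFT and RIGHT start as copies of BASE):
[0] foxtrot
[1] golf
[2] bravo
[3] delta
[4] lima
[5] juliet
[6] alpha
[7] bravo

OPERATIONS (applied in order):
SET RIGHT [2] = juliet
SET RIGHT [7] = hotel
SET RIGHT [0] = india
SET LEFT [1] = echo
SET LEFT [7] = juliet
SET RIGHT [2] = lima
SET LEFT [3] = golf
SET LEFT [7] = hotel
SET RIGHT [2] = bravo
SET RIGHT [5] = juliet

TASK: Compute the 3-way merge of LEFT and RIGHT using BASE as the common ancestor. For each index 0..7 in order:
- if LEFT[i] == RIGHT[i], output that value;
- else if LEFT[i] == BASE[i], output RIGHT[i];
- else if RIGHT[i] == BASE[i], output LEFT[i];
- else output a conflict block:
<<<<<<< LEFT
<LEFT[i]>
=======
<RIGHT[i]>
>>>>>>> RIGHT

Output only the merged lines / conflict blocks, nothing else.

Final LEFT:  [foxtrot, echo, bravo, golf, lima, juliet, alpha, hotel]
Final RIGHT: [india, golf, bravo, delta, lima, juliet, alpha, hotel]
i=0: L=foxtrot=BASE, R=india -> take RIGHT -> india
i=1: L=echo, R=golf=BASE -> take LEFT -> echo
i=2: L=bravo R=bravo -> agree -> bravo
i=3: L=golf, R=delta=BASE -> take LEFT -> golf
i=4: L=lima R=lima -> agree -> lima
i=5: L=juliet R=juliet -> agree -> juliet
i=6: L=alpha R=alpha -> agree -> alpha
i=7: L=hotel R=hotel -> agree -> hotel

Answer: india
echo
bravo
golf
lima
juliet
alpha
hotel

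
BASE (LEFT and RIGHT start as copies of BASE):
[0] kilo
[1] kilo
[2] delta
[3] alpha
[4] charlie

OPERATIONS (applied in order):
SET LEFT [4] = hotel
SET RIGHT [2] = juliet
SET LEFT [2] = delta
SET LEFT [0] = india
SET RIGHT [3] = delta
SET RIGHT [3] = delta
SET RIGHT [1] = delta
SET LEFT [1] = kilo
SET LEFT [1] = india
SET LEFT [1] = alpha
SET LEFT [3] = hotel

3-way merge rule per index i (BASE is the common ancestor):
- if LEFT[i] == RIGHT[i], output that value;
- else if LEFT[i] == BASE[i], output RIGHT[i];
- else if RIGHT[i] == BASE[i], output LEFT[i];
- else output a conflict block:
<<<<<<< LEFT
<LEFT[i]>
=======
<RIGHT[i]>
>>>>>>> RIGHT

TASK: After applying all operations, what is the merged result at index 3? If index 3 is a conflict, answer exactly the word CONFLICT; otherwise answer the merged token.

Final LEFT:  [india, alpha, delta, hotel, hotel]
Final RIGHT: [kilo, delta, juliet, delta, charlie]
i=0: L=india, R=kilo=BASE -> take LEFT -> india
i=1: BASE=kilo L=alpha R=delta all differ -> CONFLICT
i=2: L=delta=BASE, R=juliet -> take RIGHT -> juliet
i=3: BASE=alpha L=hotel R=delta all differ -> CONFLICT
i=4: L=hotel, R=charlie=BASE -> take LEFT -> hotel
Index 3 -> CONFLICT

Answer: CONFLICT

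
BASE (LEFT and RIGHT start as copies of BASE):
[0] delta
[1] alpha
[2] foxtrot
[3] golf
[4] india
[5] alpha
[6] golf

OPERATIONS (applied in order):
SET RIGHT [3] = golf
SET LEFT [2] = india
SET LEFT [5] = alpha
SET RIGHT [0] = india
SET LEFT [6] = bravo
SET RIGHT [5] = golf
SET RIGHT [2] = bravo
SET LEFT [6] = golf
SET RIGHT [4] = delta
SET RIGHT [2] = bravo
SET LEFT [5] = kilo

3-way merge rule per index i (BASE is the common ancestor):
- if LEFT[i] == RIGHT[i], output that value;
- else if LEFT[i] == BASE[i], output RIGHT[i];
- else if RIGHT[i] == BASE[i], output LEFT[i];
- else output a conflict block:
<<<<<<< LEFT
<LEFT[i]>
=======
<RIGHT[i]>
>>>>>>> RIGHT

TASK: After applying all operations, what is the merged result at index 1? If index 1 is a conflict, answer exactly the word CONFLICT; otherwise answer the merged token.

Answer: alpha

Derivation:
Final LEFT:  [delta, alpha, india, golf, india, kilo, golf]
Final RIGHT: [india, alpha, bravo, golf, delta, golf, golf]
i=0: L=delta=BASE, R=india -> take RIGHT -> india
i=1: L=alpha R=alpha -> agree -> alpha
i=2: BASE=foxtrot L=india R=bravo all differ -> CONFLICT
i=3: L=golf R=golf -> agree -> golf
i=4: L=india=BASE, R=delta -> take RIGHT -> delta
i=5: BASE=alpha L=kilo R=golf all differ -> CONFLICT
i=6: L=golf R=golf -> agree -> golf
Index 1 -> alpha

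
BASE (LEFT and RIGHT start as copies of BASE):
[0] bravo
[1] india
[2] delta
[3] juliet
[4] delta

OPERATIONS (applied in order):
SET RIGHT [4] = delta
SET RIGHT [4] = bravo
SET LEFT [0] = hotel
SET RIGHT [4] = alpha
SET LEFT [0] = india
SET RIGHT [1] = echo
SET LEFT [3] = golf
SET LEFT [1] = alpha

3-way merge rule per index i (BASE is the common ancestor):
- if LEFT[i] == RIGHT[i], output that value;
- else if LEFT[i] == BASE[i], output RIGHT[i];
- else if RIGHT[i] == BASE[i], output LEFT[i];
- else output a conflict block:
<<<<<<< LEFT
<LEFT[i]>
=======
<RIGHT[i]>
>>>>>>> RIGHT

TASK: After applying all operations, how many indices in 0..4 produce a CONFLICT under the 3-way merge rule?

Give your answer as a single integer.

Answer: 1

Derivation:
Final LEFT:  [india, alpha, delta, golf, delta]
Final RIGHT: [bravo, echo, delta, juliet, alpha]
i=0: L=india, R=bravo=BASE -> take LEFT -> india
i=1: BASE=india L=alpha R=echo all differ -> CONFLICT
i=2: L=delta R=delta -> agree -> delta
i=3: L=golf, R=juliet=BASE -> take LEFT -> golf
i=4: L=delta=BASE, R=alpha -> take RIGHT -> alpha
Conflict count: 1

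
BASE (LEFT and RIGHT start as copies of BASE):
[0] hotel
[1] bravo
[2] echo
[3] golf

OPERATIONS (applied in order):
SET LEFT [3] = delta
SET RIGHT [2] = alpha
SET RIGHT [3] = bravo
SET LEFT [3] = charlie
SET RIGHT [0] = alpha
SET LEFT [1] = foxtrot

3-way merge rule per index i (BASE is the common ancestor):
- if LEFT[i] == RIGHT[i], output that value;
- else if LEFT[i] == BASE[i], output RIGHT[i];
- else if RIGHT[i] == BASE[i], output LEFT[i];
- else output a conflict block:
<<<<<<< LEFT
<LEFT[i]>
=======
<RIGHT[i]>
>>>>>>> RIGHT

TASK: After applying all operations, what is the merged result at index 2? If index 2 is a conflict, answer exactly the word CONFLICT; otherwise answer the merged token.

Answer: alpha

Derivation:
Final LEFT:  [hotel, foxtrot, echo, charlie]
Final RIGHT: [alpha, bravo, alpha, bravo]
i=0: L=hotel=BASE, R=alpha -> take RIGHT -> alpha
i=1: L=foxtrot, R=bravo=BASE -> take LEFT -> foxtrot
i=2: L=echo=BASE, R=alpha -> take RIGHT -> alpha
i=3: BASE=golf L=charlie R=bravo all differ -> CONFLICT
Index 2 -> alpha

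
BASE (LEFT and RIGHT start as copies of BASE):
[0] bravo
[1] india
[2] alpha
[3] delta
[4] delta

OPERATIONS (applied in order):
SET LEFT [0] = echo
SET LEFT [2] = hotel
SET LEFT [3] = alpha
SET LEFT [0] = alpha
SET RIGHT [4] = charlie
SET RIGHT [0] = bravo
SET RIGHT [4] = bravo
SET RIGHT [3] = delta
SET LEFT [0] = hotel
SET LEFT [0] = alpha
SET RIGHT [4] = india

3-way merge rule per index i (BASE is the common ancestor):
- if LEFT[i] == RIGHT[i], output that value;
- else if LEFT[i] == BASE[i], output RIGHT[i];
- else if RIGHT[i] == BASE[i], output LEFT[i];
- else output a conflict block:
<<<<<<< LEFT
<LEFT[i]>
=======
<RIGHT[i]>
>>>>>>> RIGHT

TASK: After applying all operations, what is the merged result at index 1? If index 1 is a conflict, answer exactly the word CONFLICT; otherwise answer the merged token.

Answer: india

Derivation:
Final LEFT:  [alpha, india, hotel, alpha, delta]
Final RIGHT: [bravo, india, alpha, delta, india]
i=0: L=alpha, R=bravo=BASE -> take LEFT -> alpha
i=1: L=india R=india -> agree -> india
i=2: L=hotel, R=alpha=BASE -> take LEFT -> hotel
i=3: L=alpha, R=delta=BASE -> take LEFT -> alpha
i=4: L=delta=BASE, R=india -> take RIGHT -> india
Index 1 -> india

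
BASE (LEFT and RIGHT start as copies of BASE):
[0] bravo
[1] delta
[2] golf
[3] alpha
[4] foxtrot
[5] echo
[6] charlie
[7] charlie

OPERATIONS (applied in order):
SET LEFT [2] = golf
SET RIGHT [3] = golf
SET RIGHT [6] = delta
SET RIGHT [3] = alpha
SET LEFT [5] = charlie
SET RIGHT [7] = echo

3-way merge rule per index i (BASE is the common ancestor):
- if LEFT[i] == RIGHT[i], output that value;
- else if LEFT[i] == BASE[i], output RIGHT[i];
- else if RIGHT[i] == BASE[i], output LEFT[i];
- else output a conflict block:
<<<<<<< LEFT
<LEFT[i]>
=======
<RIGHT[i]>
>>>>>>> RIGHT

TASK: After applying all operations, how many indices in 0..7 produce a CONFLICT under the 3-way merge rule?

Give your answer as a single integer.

Answer: 0

Derivation:
Final LEFT:  [bravo, delta, golf, alpha, foxtrot, charlie, charlie, charlie]
Final RIGHT: [bravo, delta, golf, alpha, foxtrot, echo, delta, echo]
i=0: L=bravo R=bravo -> agree -> bravo
i=1: L=delta R=delta -> agree -> delta
i=2: L=golf R=golf -> agree -> golf
i=3: L=alpha R=alpha -> agree -> alpha
i=4: L=foxtrot R=foxtrot -> agree -> foxtrot
i=5: L=charlie, R=echo=BASE -> take LEFT -> charlie
i=6: L=charlie=BASE, R=delta -> take RIGHT -> delta
i=7: L=charlie=BASE, R=echo -> take RIGHT -> echo
Conflict count: 0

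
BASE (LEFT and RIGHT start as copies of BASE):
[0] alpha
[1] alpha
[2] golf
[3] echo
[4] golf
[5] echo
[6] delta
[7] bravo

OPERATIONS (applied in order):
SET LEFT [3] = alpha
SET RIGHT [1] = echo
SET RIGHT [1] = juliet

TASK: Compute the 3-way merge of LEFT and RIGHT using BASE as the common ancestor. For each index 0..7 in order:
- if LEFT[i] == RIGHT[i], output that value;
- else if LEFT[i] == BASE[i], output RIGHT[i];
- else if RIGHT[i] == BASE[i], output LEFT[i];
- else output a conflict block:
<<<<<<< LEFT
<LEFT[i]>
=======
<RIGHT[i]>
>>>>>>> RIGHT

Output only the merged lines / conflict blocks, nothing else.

Answer: alpha
juliet
golf
alpha
golf
echo
delta
bravo

Derivation:
Final LEFT:  [alpha, alpha, golf, alpha, golf, echo, delta, bravo]
Final RIGHT: [alpha, juliet, golf, echo, golf, echo, delta, bravo]
i=0: L=alpha R=alpha -> agree -> alpha
i=1: L=alpha=BASE, R=juliet -> take RIGHT -> juliet
i=2: L=golf R=golf -> agree -> golf
i=3: L=alpha, R=echo=BASE -> take LEFT -> alpha
i=4: L=golf R=golf -> agree -> golf
i=5: L=echo R=echo -> agree -> echo
i=6: L=delta R=delta -> agree -> delta
i=7: L=bravo R=bravo -> agree -> bravo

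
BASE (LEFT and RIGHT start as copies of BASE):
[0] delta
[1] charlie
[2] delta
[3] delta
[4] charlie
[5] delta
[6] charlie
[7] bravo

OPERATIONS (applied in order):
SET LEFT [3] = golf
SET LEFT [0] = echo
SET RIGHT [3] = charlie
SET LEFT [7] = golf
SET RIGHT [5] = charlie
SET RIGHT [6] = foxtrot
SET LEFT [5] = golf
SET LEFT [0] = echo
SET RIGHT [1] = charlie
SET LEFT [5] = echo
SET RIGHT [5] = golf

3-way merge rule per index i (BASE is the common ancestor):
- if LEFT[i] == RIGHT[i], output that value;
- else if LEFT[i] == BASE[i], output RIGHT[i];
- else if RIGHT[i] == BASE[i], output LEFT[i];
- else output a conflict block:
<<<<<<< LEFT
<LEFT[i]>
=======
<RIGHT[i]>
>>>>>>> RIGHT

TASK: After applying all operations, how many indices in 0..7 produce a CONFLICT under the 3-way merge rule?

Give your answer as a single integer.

Answer: 2

Derivation:
Final LEFT:  [echo, charlie, delta, golf, charlie, echo, charlie, golf]
Final RIGHT: [delta, charlie, delta, charlie, charlie, golf, foxtrot, bravo]
i=0: L=echo, R=delta=BASE -> take LEFT -> echo
i=1: L=charlie R=charlie -> agree -> charlie
i=2: L=delta R=delta -> agree -> delta
i=3: BASE=delta L=golf R=charlie all differ -> CONFLICT
i=4: L=charlie R=charlie -> agree -> charlie
i=5: BASE=delta L=echo R=golf all differ -> CONFLICT
i=6: L=charlie=BASE, R=foxtrot -> take RIGHT -> foxtrot
i=7: L=golf, R=bravo=BASE -> take LEFT -> golf
Conflict count: 2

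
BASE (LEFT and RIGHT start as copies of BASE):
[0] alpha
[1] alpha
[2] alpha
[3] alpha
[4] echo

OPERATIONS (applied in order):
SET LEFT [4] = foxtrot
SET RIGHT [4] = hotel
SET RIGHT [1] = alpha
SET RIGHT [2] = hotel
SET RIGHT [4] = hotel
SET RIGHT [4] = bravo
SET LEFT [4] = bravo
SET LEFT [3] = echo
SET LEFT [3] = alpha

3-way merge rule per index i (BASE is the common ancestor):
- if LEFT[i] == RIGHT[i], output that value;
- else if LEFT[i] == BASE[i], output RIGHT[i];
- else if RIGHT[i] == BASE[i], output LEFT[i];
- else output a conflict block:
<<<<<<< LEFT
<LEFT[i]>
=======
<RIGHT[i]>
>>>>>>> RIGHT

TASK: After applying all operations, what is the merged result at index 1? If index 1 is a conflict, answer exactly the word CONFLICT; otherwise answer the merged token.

Final LEFT:  [alpha, alpha, alpha, alpha, bravo]
Final RIGHT: [alpha, alpha, hotel, alpha, bravo]
i=0: L=alpha R=alpha -> agree -> alpha
i=1: L=alpha R=alpha -> agree -> alpha
i=2: L=alpha=BASE, R=hotel -> take RIGHT -> hotel
i=3: L=alpha R=alpha -> agree -> alpha
i=4: L=bravo R=bravo -> agree -> bravo
Index 1 -> alpha

Answer: alpha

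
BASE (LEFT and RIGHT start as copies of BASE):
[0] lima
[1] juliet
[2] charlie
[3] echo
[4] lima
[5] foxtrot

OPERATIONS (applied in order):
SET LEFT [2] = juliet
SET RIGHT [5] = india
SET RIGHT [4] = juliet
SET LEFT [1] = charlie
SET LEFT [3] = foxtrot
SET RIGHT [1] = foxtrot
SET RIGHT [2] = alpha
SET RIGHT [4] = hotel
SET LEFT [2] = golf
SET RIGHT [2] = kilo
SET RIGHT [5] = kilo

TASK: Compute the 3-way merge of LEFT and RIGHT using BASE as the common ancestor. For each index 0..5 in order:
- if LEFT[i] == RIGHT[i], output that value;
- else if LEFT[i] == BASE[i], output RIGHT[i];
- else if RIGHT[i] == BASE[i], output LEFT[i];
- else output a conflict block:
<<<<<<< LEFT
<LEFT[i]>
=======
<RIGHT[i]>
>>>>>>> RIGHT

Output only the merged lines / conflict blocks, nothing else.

Final LEFT:  [lima, charlie, golf, foxtrot, lima, foxtrot]
Final RIGHT: [lima, foxtrot, kilo, echo, hotel, kilo]
i=0: L=lima R=lima -> agree -> lima
i=1: BASE=juliet L=charlie R=foxtrot all differ -> CONFLICT
i=2: BASE=charlie L=golf R=kilo all differ -> CONFLICT
i=3: L=foxtrot, R=echo=BASE -> take LEFT -> foxtrot
i=4: L=lima=BASE, R=hotel -> take RIGHT -> hotel
i=5: L=foxtrot=BASE, R=kilo -> take RIGHT -> kilo

Answer: lima
<<<<<<< LEFT
charlie
=======
foxtrot
>>>>>>> RIGHT
<<<<<<< LEFT
golf
=======
kilo
>>>>>>> RIGHT
foxtrot
hotel
kilo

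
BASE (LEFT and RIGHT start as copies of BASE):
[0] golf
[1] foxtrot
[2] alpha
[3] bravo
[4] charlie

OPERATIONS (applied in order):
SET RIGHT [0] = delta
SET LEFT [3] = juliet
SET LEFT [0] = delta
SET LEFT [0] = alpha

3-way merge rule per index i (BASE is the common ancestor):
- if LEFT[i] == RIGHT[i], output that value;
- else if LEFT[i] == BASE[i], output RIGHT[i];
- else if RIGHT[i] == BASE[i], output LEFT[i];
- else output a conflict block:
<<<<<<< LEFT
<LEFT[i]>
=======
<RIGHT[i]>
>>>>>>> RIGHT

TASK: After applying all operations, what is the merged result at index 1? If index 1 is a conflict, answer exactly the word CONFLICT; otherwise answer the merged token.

Final LEFT:  [alpha, foxtrot, alpha, juliet, charlie]
Final RIGHT: [delta, foxtrot, alpha, bravo, charlie]
i=0: BASE=golf L=alpha R=delta all differ -> CONFLICT
i=1: L=foxtrot R=foxtrot -> agree -> foxtrot
i=2: L=alpha R=alpha -> agree -> alpha
i=3: L=juliet, R=bravo=BASE -> take LEFT -> juliet
i=4: L=charlie R=charlie -> agree -> charlie
Index 1 -> foxtrot

Answer: foxtrot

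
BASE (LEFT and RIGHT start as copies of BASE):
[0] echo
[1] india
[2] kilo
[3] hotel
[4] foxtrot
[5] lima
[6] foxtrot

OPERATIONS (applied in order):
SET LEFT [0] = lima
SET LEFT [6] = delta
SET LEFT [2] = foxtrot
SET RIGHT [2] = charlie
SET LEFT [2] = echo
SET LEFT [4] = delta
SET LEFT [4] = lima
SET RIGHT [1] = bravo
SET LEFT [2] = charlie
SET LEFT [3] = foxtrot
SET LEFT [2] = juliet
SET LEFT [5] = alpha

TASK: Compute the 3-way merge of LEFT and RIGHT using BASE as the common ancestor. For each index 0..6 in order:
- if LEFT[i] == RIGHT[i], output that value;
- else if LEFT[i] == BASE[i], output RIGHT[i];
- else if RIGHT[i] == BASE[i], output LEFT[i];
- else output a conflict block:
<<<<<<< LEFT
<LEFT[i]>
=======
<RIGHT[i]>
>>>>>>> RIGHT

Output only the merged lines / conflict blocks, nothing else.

Answer: lima
bravo
<<<<<<< LEFT
juliet
=======
charlie
>>>>>>> RIGHT
foxtrot
lima
alpha
delta

Derivation:
Final LEFT:  [lima, india, juliet, foxtrot, lima, alpha, delta]
Final RIGHT: [echo, bravo, charlie, hotel, foxtrot, lima, foxtrot]
i=0: L=lima, R=echo=BASE -> take LEFT -> lima
i=1: L=india=BASE, R=bravo -> take RIGHT -> bravo
i=2: BASE=kilo L=juliet R=charlie all differ -> CONFLICT
i=3: L=foxtrot, R=hotel=BASE -> take LEFT -> foxtrot
i=4: L=lima, R=foxtrot=BASE -> take LEFT -> lima
i=5: L=alpha, R=lima=BASE -> take LEFT -> alpha
i=6: L=delta, R=foxtrot=BASE -> take LEFT -> delta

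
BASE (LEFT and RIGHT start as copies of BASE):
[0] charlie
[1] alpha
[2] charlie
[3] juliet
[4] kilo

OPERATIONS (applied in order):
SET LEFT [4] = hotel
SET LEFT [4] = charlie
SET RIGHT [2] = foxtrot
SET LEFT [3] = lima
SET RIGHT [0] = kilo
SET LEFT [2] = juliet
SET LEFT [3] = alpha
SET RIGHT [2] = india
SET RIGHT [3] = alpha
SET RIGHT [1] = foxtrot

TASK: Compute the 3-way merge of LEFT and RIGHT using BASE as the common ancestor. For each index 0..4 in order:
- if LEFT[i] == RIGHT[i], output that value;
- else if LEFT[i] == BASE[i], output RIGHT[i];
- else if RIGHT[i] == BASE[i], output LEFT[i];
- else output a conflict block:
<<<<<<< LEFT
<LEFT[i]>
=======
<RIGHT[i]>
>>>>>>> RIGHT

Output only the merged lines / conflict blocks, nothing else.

Final LEFT:  [charlie, alpha, juliet, alpha, charlie]
Final RIGHT: [kilo, foxtrot, india, alpha, kilo]
i=0: L=charlie=BASE, R=kilo -> take RIGHT -> kilo
i=1: L=alpha=BASE, R=foxtrot -> take RIGHT -> foxtrot
i=2: BASE=charlie L=juliet R=india all differ -> CONFLICT
i=3: L=alpha R=alpha -> agree -> alpha
i=4: L=charlie, R=kilo=BASE -> take LEFT -> charlie

Answer: kilo
foxtrot
<<<<<<< LEFT
juliet
=======
india
>>>>>>> RIGHT
alpha
charlie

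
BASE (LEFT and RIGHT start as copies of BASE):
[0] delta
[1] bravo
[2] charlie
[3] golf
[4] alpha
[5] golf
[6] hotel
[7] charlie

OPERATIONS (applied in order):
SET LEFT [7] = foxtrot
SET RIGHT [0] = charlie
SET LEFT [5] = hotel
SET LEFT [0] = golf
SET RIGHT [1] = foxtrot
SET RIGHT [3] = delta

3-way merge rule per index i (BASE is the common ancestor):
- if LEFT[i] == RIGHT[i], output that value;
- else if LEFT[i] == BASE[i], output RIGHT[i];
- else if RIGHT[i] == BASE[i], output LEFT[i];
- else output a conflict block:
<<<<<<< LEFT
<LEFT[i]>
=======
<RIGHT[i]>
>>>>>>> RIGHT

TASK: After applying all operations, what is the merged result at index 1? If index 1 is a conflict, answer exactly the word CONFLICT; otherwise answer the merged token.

Answer: foxtrot

Derivation:
Final LEFT:  [golf, bravo, charlie, golf, alpha, hotel, hotel, foxtrot]
Final RIGHT: [charlie, foxtrot, charlie, delta, alpha, golf, hotel, charlie]
i=0: BASE=delta L=golf R=charlie all differ -> CONFLICT
i=1: L=bravo=BASE, R=foxtrot -> take RIGHT -> foxtrot
i=2: L=charlie R=charlie -> agree -> charlie
i=3: L=golf=BASE, R=delta -> take RIGHT -> delta
i=4: L=alpha R=alpha -> agree -> alpha
i=5: L=hotel, R=golf=BASE -> take LEFT -> hotel
i=6: L=hotel R=hotel -> agree -> hotel
i=7: L=foxtrot, R=charlie=BASE -> take LEFT -> foxtrot
Index 1 -> foxtrot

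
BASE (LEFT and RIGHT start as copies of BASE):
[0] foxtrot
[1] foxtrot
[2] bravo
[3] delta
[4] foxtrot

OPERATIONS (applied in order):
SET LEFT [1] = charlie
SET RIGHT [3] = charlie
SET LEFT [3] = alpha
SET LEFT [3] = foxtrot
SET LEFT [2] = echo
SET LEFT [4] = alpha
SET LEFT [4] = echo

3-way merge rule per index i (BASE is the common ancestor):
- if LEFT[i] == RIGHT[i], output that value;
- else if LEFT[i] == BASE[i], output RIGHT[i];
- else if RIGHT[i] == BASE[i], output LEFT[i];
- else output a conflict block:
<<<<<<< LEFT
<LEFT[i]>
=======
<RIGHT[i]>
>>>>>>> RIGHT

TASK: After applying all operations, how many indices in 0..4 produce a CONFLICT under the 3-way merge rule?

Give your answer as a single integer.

Answer: 1

Derivation:
Final LEFT:  [foxtrot, charlie, echo, foxtrot, echo]
Final RIGHT: [foxtrot, foxtrot, bravo, charlie, foxtrot]
i=0: L=foxtrot R=foxtrot -> agree -> foxtrot
i=1: L=charlie, R=foxtrot=BASE -> take LEFT -> charlie
i=2: L=echo, R=bravo=BASE -> take LEFT -> echo
i=3: BASE=delta L=foxtrot R=charlie all differ -> CONFLICT
i=4: L=echo, R=foxtrot=BASE -> take LEFT -> echo
Conflict count: 1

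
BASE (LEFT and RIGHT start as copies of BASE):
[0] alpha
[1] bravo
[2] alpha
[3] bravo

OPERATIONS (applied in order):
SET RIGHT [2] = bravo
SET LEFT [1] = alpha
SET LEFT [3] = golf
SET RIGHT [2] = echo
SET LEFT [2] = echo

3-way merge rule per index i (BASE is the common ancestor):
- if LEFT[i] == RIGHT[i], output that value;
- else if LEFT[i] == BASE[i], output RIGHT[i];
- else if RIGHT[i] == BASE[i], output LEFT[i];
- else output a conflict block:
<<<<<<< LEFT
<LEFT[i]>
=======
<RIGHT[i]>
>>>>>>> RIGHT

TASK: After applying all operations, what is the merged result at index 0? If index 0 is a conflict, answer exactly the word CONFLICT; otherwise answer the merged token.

Answer: alpha

Derivation:
Final LEFT:  [alpha, alpha, echo, golf]
Final RIGHT: [alpha, bravo, echo, bravo]
i=0: L=alpha R=alpha -> agree -> alpha
i=1: L=alpha, R=bravo=BASE -> take LEFT -> alpha
i=2: L=echo R=echo -> agree -> echo
i=3: L=golf, R=bravo=BASE -> take LEFT -> golf
Index 0 -> alpha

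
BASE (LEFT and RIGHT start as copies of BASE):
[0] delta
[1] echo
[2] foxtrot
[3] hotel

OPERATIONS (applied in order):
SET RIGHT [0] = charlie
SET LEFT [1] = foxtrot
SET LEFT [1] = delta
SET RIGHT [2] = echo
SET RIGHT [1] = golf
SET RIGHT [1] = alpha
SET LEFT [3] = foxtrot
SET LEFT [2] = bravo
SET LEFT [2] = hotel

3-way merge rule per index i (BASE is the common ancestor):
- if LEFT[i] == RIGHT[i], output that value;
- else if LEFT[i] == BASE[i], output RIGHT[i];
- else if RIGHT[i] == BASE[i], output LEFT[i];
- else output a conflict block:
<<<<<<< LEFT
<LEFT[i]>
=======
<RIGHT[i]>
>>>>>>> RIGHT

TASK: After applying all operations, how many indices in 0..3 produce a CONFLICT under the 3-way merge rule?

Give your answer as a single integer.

Final LEFT:  [delta, delta, hotel, foxtrot]
Final RIGHT: [charlie, alpha, echo, hotel]
i=0: L=delta=BASE, R=charlie -> take RIGHT -> charlie
i=1: BASE=echo L=delta R=alpha all differ -> CONFLICT
i=2: BASE=foxtrot L=hotel R=echo all differ -> CONFLICT
i=3: L=foxtrot, R=hotel=BASE -> take LEFT -> foxtrot
Conflict count: 2

Answer: 2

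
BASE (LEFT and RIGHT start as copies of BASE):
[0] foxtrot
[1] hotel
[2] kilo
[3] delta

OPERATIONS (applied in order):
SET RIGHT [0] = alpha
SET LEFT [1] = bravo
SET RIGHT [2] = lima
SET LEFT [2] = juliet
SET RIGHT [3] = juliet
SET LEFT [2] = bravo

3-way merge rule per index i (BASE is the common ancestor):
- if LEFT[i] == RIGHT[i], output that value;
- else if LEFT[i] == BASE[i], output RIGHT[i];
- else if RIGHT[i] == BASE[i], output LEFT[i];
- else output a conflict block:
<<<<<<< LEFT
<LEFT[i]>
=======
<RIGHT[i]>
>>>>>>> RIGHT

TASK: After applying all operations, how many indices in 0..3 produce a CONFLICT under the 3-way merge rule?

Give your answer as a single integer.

Answer: 1

Derivation:
Final LEFT:  [foxtrot, bravo, bravo, delta]
Final RIGHT: [alpha, hotel, lima, juliet]
i=0: L=foxtrot=BASE, R=alpha -> take RIGHT -> alpha
i=1: L=bravo, R=hotel=BASE -> take LEFT -> bravo
i=2: BASE=kilo L=bravo R=lima all differ -> CONFLICT
i=3: L=delta=BASE, R=juliet -> take RIGHT -> juliet
Conflict count: 1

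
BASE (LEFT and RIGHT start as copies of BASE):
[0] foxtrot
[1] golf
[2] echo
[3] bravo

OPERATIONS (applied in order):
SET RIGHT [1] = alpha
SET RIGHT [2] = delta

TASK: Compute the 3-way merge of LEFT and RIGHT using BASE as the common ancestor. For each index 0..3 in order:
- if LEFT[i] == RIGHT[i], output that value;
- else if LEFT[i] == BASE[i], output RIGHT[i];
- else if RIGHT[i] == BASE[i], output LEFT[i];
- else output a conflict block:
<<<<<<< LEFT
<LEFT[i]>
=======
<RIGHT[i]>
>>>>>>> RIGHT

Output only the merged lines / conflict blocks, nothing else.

Final LEFT:  [foxtrot, golf, echo, bravo]
Final RIGHT: [foxtrot, alpha, delta, bravo]
i=0: L=foxtrot R=foxtrot -> agree -> foxtrot
i=1: L=golf=BASE, R=alpha -> take RIGHT -> alpha
i=2: L=echo=BASE, R=delta -> take RIGHT -> delta
i=3: L=bravo R=bravo -> agree -> bravo

Answer: foxtrot
alpha
delta
bravo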